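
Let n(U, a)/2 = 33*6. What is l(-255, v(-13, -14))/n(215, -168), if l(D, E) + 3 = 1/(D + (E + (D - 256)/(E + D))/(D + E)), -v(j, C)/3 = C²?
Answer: -16450655/2168643864 ≈ -0.0075857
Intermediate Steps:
n(U, a) = 396 (n(U, a) = 2*(33*6) = 2*198 = 396)
v(j, C) = -3*C²
l(D, E) = -3 + 1/(D + (E + (-256 + D)/(D + E))/(D + E)) (l(D, E) = -3 + 1/(D + (E + (D - 256)/(E + D))/(D + E)) = -3 + 1/(D + (E + (-256 + D)/(D + E))/(D + E)))
l(-255, v(-13, -14))/n(215, -168) = ((768 + (-255 - 3*(-14)²)² - 3*(-255) - 3*(-3*(-14)²)² - 3*(-255)*(-3*(-14)²) - 3*(-255)*(-255 - 3*(-14)²)²)/(-256 - 255 + (-3*(-14)²)² - (-765)*(-14)² - 255*(-255 - 3*(-14)²)²))/396 = ((768 + (-255 - 3*196)² + 765 - 3*(-3*196)² - 3*(-255)*(-3*196) - 3*(-255)*(-255 - 3*196)²)/(-256 - 255 + (-3*196)² - (-765)*196 - 255*(-255 - 3*196)²))*(1/396) = ((768 + (-255 - 588)² + 765 - 3*(-588)² - 3*(-255)*(-588) - 3*(-255)*(-255 - 588)²)/(-256 - 255 + (-588)² - 255*(-588) - 255*(-255 - 588)²))*(1/396) = ((768 + (-843)² + 765 - 3*345744 - 449820 - 3*(-255)*(-843)²)/(-256 - 255 + 345744 + 149940 - 255*(-843)²))*(1/396) = ((768 + 710649 + 765 - 1037232 - 449820 - 3*(-255)*710649)/(-256 - 255 + 345744 + 149940 - 255*710649))*(1/396) = ((768 + 710649 + 765 - 1037232 - 449820 + 543646485)/(-256 - 255 + 345744 + 149940 - 181215495))*(1/396) = (542871615/(-180720322))*(1/396) = -1/180720322*542871615*(1/396) = -542871615/180720322*1/396 = -16450655/2168643864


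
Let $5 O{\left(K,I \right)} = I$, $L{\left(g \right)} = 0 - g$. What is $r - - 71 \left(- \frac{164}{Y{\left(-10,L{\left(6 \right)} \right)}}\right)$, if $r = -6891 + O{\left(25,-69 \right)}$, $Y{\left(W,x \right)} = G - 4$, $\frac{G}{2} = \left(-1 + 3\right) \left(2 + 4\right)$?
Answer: $-7487$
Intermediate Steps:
$L{\left(g \right)} = - g$
$G = 24$ ($G = 2 \left(-1 + 3\right) \left(2 + 4\right) = 2 \cdot 2 \cdot 6 = 2 \cdot 12 = 24$)
$Y{\left(W,x \right)} = 20$ ($Y{\left(W,x \right)} = 24 - 4 = 20$)
$O{\left(K,I \right)} = \frac{I}{5}$
$r = - \frac{34524}{5}$ ($r = -6891 + \frac{1}{5} \left(-69\right) = -6891 - \frac{69}{5} = - \frac{34524}{5} \approx -6904.8$)
$r - - 71 \left(- \frac{164}{Y{\left(-10,L{\left(6 \right)} \right)}}\right) = - \frac{34524}{5} - - 71 \left(- \frac{164}{20}\right) = - \frac{34524}{5} - - 71 \left(\left(-164\right) \frac{1}{20}\right) = - \frac{34524}{5} - \left(-71\right) \left(- \frac{41}{5}\right) = - \frac{34524}{5} - \frac{2911}{5} = -7487$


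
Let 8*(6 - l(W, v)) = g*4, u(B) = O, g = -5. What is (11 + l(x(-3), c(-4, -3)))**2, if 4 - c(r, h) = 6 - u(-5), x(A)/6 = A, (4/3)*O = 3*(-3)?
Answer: 1521/4 ≈ 380.25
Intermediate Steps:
O = -27/4 (O = 3*(3*(-3))/4 = (3/4)*(-9) = -27/4 ≈ -6.7500)
x(A) = 6*A
u(B) = -27/4
c(r, h) = -35/4 (c(r, h) = 4 - (6 - 1*(-27/4)) = 4 - (6 + 27/4) = 4 - 1*51/4 = 4 - 51/4 = -35/4)
l(W, v) = 17/2 (l(W, v) = 6 - (-5)*4/8 = 6 - 1/8*(-20) = 6 + 5/2 = 17/2)
(11 + l(x(-3), c(-4, -3)))**2 = (11 + 17/2)**2 = (39/2)**2 = 1521/4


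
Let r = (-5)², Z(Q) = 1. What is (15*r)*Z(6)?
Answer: 375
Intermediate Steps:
r = 25
(15*r)*Z(6) = (15*25)*1 = 375*1 = 375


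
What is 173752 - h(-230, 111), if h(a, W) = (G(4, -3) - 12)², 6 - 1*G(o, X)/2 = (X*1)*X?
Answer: 173428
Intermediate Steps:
G(o, X) = 12 - 2*X² (G(o, X) = 12 - 2*X*1*X = 12 - 2*X*X = 12 - 2*X²)
h(a, W) = 324 (h(a, W) = ((12 - 2*(-3)²) - 12)² = ((12 - 2*9) - 12)² = ((12 - 18) - 12)² = (-6 - 12)² = (-18)² = 324)
173752 - h(-230, 111) = 173752 - 1*324 = 173752 - 324 = 173428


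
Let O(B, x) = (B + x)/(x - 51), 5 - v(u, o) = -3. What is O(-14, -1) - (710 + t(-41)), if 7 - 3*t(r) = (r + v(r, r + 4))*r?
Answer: -40723/156 ≈ -261.04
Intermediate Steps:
v(u, o) = 8 (v(u, o) = 5 - 1*(-3) = 5 + 3 = 8)
O(B, x) = (B + x)/(-51 + x)
t(r) = 7/3 - r*(8 + r)/3 (t(r) = 7/3 - (r + 8)*r/3 = 7/3 - (8 + r)*r/3 = 7/3 - r*(8 + r)/3)
O(-14, -1) - (710 + t(-41)) = (-14 - 1)/(-51 - 1) - (710 + (7/3 - 8/3*(-41) - ⅓*(-41)²)) = -15/(-52) - (710 + (7/3 + 328/3 - ⅓*1681)) = -1/52*(-15) - (710 + (7/3 + 328/3 - 1681/3)) = 15/52 - (710 - 1346/3) = 15/52 - 1*784/3 = 15/52 - 784/3 = -40723/156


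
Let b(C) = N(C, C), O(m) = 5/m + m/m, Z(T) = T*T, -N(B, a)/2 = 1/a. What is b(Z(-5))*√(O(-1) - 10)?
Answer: -2*I*√14/25 ≈ -0.29933*I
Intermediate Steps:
N(B, a) = -2/a
Z(T) = T²
O(m) = 1 + 5/m (O(m) = 5/m + 1 = 1 + 5/m)
b(C) = -2/C
b(Z(-5))*√(O(-1) - 10) = (-2/((-5)²))*√((5 - 1)/(-1) - 10) = (-2/25)*√(-1*4 - 10) = (-2*1/25)*√(-4 - 10) = -2*I*√14/25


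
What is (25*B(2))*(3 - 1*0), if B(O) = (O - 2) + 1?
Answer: 75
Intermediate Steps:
B(O) = -1 + O (B(O) = (-2 + O) + 1 = -1 + O)
(25*B(2))*(3 - 1*0) = (25*(-1 + 2))*(3 - 1*0) = (25*1)*(3 + 0) = 25*3 = 75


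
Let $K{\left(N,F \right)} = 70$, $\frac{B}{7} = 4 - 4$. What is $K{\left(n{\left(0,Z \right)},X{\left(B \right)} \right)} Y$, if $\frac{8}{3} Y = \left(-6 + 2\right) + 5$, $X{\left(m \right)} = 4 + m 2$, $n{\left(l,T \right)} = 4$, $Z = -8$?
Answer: $\frac{105}{4} \approx 26.25$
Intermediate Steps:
$B = 0$ ($B = 7 \left(4 - 4\right) = 7 \cdot 0 = 0$)
$X{\left(m \right)} = 4 + 2 m$
$Y = \frac{3}{8}$ ($Y = \frac{3 \left(\left(-6 + 2\right) + 5\right)}{8} = \frac{3 \left(-4 + 5\right)}{8} = \frac{3}{8} \cdot 1 = \frac{3}{8} \approx 0.375$)
$K{\left(n{\left(0,Z \right)},X{\left(B \right)} \right)} Y = 70 \cdot \frac{3}{8} = \frac{105}{4}$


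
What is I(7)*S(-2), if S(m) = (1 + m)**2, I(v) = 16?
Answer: 16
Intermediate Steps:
I(7)*S(-2) = 16*(1 - 2)**2 = 16*(-1)**2 = 16*1 = 16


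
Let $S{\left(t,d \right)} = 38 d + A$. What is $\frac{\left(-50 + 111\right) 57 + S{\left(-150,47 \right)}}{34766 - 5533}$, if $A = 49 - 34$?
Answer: $\frac{5278}{29233} \approx 0.18055$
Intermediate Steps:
$A = 15$ ($A = 49 - 34 = 15$)
$S{\left(t,d \right)} = 15 + 38 d$ ($S{\left(t,d \right)} = 38 d + 15 = 15 + 38 d$)
$\frac{\left(-50 + 111\right) 57 + S{\left(-150,47 \right)}}{34766 - 5533} = \frac{\left(-50 + 111\right) 57 + \left(15 + 38 \cdot 47\right)}{34766 - 5533} = \frac{61 \cdot 57 + \left(15 + 1786\right)}{29233} = \left(3477 + 1801\right) \frac{1}{29233} = 5278 \cdot \frac{1}{29233} = \frac{5278}{29233}$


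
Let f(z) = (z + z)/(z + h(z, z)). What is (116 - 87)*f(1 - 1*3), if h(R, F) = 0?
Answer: 58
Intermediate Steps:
f(z) = 2 (f(z) = (z + z)/(z + 0) = (2*z)/z = 2)
(116 - 87)*f(1 - 1*3) = (116 - 87)*2 = 29*2 = 58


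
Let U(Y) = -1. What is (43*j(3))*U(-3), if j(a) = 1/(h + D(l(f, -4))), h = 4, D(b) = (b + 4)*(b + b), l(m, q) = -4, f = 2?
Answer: -43/4 ≈ -10.750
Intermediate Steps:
D(b) = 2*b*(4 + b) (D(b) = (4 + b)*(2*b) = 2*b*(4 + b))
j(a) = ¼ (j(a) = 1/(4 + 2*(-4)*(4 - 4)) = 1/(4 + 2*(-4)*0) = 1/(4 + 0) = 1/4 = ¼)
(43*j(3))*U(-3) = (43*(¼))*(-1) = (43/4)*(-1) = -43/4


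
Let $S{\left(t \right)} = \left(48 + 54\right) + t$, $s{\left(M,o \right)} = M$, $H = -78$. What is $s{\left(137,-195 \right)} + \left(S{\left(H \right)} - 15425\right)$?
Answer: $-15264$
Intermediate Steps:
$S{\left(t \right)} = 102 + t$
$s{\left(137,-195 \right)} + \left(S{\left(H \right)} - 15425\right) = 137 + \left(\left(102 - 78\right) - 15425\right) = 137 + \left(24 - 15425\right) = 137 - 15401 = -15264$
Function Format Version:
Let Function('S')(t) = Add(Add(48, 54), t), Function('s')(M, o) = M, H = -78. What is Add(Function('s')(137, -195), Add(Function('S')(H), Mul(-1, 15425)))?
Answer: -15264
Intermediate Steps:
Function('S')(t) = Add(102, t)
Add(Function('s')(137, -195), Add(Function('S')(H), Mul(-1, 15425))) = Add(137, Add(Add(102, -78), Mul(-1, 15425))) = Add(137, Add(24, -15425)) = Add(137, -15401) = -15264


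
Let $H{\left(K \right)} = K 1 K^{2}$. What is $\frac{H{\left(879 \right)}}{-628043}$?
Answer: $- \frac{679151439}{628043} \approx -1081.4$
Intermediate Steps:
$H{\left(K \right)} = K^{3}$ ($H{\left(K \right)} = K K^{2} = K^{3}$)
$\frac{H{\left(879 \right)}}{-628043} = \frac{879^{3}}{-628043} = 679151439 \left(- \frac{1}{628043}\right) = - \frac{679151439}{628043}$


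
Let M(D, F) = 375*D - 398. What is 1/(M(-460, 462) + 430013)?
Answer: 1/257115 ≈ 3.8893e-6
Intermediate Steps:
M(D, F) = -398 + 375*D
1/(M(-460, 462) + 430013) = 1/((-398 + 375*(-460)) + 430013) = 1/((-398 - 172500) + 430013) = 1/(-172898 + 430013) = 1/257115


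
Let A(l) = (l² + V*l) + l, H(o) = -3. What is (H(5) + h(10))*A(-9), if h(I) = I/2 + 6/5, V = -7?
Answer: 432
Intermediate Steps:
h(I) = 6/5 + I/2 (h(I) = I*(½) + 6*(⅕) = I/2 + 6/5 = 6/5 + I/2)
A(l) = l² - 6*l (A(l) = (l² - 7*l) + l = l² - 6*l)
(H(5) + h(10))*A(-9) = (-3 + (6/5 + (½)*10))*(-9*(-6 - 9)) = (-3 + (6/5 + 5))*(-9*(-15)) = (-3 + 31/5)*135 = (16/5)*135 = 432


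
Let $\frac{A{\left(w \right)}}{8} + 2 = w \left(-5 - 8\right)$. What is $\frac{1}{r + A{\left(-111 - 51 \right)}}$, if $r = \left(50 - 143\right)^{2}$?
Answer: $\frac{1}{25481} \approx 3.9245 \cdot 10^{-5}$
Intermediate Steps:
$A{\left(w \right)} = -16 - 104 w$ ($A{\left(w \right)} = -16 + 8 w \left(-5 - 8\right) = -16 + 8 w \left(-13\right) = -16 + 8 \left(- 13 w\right) = -16 - 104 w$)
$r = 8649$ ($r = \left(-93\right)^{2} = 8649$)
$\frac{1}{r + A{\left(-111 - 51 \right)}} = \frac{1}{8649 - \left(16 + 104 \left(-111 - 51\right)\right)} = \frac{1}{8649 - -16832} = \frac{1}{8649 + \left(-16 + 16848\right)} = \frac{1}{8649 + 16832} = \frac{1}{25481}$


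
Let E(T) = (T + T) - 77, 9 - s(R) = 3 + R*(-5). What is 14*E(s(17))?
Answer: 1470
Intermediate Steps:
s(R) = 6 + 5*R (s(R) = 9 - (3 + R*(-5)) = 9 - (3 - 5*R) = 9 + (-3 + 5*R) = 6 + 5*R)
E(T) = -77 + 2*T (E(T) = 2*T - 77 = -77 + 2*T)
14*E(s(17)) = 14*(-77 + 2*(6 + 5*17)) = 14*(-77 + 2*(6 + 85)) = 14*(-77 + 2*91) = 14*(-77 + 182) = 14*105 = 1470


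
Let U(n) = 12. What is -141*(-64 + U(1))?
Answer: 7332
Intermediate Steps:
-141*(-64 + U(1)) = -141*(-64 + 12) = -141*(-52) = 7332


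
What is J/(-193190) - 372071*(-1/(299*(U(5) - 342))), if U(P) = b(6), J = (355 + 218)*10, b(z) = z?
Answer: -45003761/12055056 ≈ -3.7332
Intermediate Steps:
J = 5730 (J = 573*10 = 5730)
U(P) = 6
J/(-193190) - 372071*(-1/(299*(U(5) - 342))) = 5730/(-193190) - 372071*(-1/(299*(6 - 342))) = 5730*(-1/193190) - 372071/((-299*(-336))) = -573/19319 - 372071/100464 = -573/19319 - 372071*1/100464 = -573/19319 - 2311/624 = -45003761/12055056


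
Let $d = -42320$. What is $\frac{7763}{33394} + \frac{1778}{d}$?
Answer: $\frac{67288907}{353308520} \approx 0.19045$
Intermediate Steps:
$\frac{7763}{33394} + \frac{1778}{d} = \frac{7763}{33394} + \frac{1778}{-42320} = 7763 \cdot \frac{1}{33394} + 1778 \left(- \frac{1}{42320}\right) = \frac{7763}{33394} - \frac{889}{21160} = \frac{67288907}{353308520}$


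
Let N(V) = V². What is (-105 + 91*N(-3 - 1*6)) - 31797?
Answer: -24531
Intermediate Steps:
(-105 + 91*N(-3 - 1*6)) - 31797 = (-105 + 91*(-3 - 1*6)²) - 31797 = (-105 + 91*(-3 - 6)²) - 31797 = (-105 + 91*(-9)²) - 31797 = (-105 + 91*81) - 31797 = (-105 + 7371) - 31797 = 7266 - 31797 = -24531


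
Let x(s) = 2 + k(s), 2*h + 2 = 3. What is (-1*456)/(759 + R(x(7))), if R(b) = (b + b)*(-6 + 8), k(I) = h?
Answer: -456/769 ≈ -0.59298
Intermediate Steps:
h = ½ (h = -1 + (½)*3 = -1 + 3/2 = ½ ≈ 0.50000)
k(I) = ½
x(s) = 5/2 (x(s) = 2 + ½ = 5/2)
R(b) = 4*b (R(b) = (2*b)*2 = 4*b)
(-1*456)/(759 + R(x(7))) = (-1*456)/(759 + 4*(5/2)) = -456/(759 + 10) = -456/769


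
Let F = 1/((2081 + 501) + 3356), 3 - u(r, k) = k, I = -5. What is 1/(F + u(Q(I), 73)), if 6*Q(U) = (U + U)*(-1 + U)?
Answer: -5938/415659 ≈ -0.014286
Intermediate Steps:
Q(U) = U*(-1 + U)/3 (Q(U) = ((U + U)*(-1 + U))/6 = ((2*U)*(-1 + U))/6 = (2*U*(-1 + U))/6 = U*(-1 + U)/3)
u(r, k) = 3 - k
F = 1/5938 (F = 1/(2582 + 3356) = 1/5938 ≈ 0.00016841)
1/(F + u(Q(I), 73)) = 1/(1/5938 + (3 - 1*73)) = 1/(1/5938 + (3 - 73)) = 1/(1/5938 - 70) = 1/(-415659/5938) = -5938/415659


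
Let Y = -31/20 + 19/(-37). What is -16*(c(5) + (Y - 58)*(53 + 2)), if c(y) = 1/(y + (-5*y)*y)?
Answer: 29335094/555 ≈ 52856.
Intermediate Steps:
Y = -1527/740 (Y = -31*1/20 + 19*(-1/37) = -31/20 - 19/37 = -1527/740 ≈ -2.0635)
c(y) = 1/(y - 5*y²)
-16*(c(5) + (Y - 58)*(53 + 2)) = -16*(-1/(5*(-1 + 5*5)) + (-1527/740 - 58)*(53 + 2)) = -16*(-1*⅕/(-1 + 25) - 44447/740*55) = -16*(-1*⅕/24 - 488917/148) = -16*(-1*⅕*1/24 - 488917/148) = -16*(-1/120 - 488917/148) = -16*(-14667547/4440) = 29335094/555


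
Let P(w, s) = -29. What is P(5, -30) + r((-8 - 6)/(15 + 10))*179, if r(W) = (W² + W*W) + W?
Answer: -10607/625 ≈ -16.971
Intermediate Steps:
r(W) = W + 2*W² (r(W) = (W² + W²) + W = 2*W² + W = W + 2*W²)
P(5, -30) + r((-8 - 6)/(15 + 10))*179 = -29 + (((-8 - 6)/(15 + 10))*(1 + 2*((-8 - 6)/(15 + 10))))*179 = -29 + ((-14/25)*(1 + 2*(-14/25)))*179 = -29 + ((-14*1/25)*(1 + 2*(-14*1/25)))*179 = -29 - 14*(1 + 2*(-14/25))/25*179 = -29 - 14*(1 - 28/25)/25*179 = -29 - 14/25*(-3/25)*179 = -29 + (42/625)*179 = -29 + 7518/625 = -10607/625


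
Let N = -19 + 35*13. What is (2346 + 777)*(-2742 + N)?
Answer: -7201638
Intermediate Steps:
N = 436 (N = -19 + 455 = 436)
(2346 + 777)*(-2742 + N) = (2346 + 777)*(-2742 + 436) = 3123*(-2306) = -7201638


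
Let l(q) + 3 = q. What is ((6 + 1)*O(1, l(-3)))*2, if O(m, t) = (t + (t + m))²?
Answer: 1694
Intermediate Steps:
l(q) = -3 + q
O(m, t) = (m + 2*t)² (O(m, t) = (t + (m + t))² = (m + 2*t)²)
((6 + 1)*O(1, l(-3)))*2 = ((6 + 1)*(1 + 2*(-3 - 3))²)*2 = (7*(1 + 2*(-6))²)*2 = (7*(1 - 12)²)*2 = (7*(-11)²)*2 = (7*121)*2 = 847*2 = 1694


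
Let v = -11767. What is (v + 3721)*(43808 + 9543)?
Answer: -429262146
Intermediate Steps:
(v + 3721)*(43808 + 9543) = (-11767 + 3721)*(43808 + 9543) = -8046*53351 = -429262146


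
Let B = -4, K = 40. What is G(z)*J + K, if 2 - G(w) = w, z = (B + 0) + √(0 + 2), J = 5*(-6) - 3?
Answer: -158 + 33*√2 ≈ -111.33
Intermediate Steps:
J = -33 (J = -30 - 3 = -33)
z = -4 + √2 (z = (-4 + 0) + √(0 + 2) = -4 + √2 ≈ -2.5858)
G(w) = 2 - w
G(z)*J + K = (2 - (-4 + √2))*(-33) + 40 = (2 + (4 - √2))*(-33) + 40 = (6 - √2)*(-33) + 40 = (-198 + 33*√2) + 40 = -158 + 33*√2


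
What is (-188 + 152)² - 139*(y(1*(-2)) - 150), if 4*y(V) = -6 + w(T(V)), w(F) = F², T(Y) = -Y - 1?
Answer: 89279/4 ≈ 22320.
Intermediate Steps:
T(Y) = -1 - Y
y(V) = -3/2 + (-1 - V)²/4 (y(V) = (-6 + (-1 - V)²)/4 = -3/2 + (-1 - V)²/4)
(-188 + 152)² - 139*(y(1*(-2)) - 150) = (-188 + 152)² - 139*((-3/2 + (1 + 1*(-2))²/4) - 150) = (-36)² - 139*((-3/2 + (1 - 2)²/4) - 150) = 1296 - 139*((-3/2 + (¼)*(-1)²) - 150) = 1296 - 139*((-3/2 + (¼)*1) - 150) = 1296 - 139*((-3/2 + ¼) - 150) = 1296 - 139*(-5/4 - 150) = 1296 - 139*(-605)/4 = 1296 - 1*(-84095/4) = 1296 + 84095/4 = 89279/4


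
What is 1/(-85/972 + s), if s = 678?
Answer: 972/658931 ≈ 0.0014751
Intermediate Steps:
1/(-85/972 + s) = 1/(-85/972 + 678) = 1/(658931/972) = 972/658931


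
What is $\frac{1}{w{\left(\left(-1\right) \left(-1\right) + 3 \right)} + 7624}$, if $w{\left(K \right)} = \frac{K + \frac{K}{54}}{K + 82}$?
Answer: $\frac{1161}{8851519} \approx 0.00013116$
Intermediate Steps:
$w{\left(K \right)} = \frac{55 K}{54 \left(82 + K\right)}$ ($w{\left(K \right)} = \frac{K + K \frac{1}{54}}{82 + K} = \frac{K + \frac{K}{54}}{82 + K} = \frac{\frac{55}{54} K}{82 + K} = \frac{55 K}{54 \left(82 + K\right)}$)
$\frac{1}{w{\left(\left(-1\right) \left(-1\right) + 3 \right)} + 7624} = \frac{1}{\frac{55 \left(\left(-1\right) \left(-1\right) + 3\right)}{54 \left(82 + \left(\left(-1\right) \left(-1\right) + 3\right)\right)} + 7624} = \frac{1}{\frac{55 \left(1 + 3\right)}{54 \left(82 + \left(1 + 3\right)\right)} + 7624} = \frac{1}{\frac{55}{54} \cdot 4 \frac{1}{82 + 4} + 7624} = \frac{1}{\frac{55}{54} \cdot 4 \cdot \frac{1}{86} + 7624} = \frac{1}{\frac{55}{1161} + 7624} = \frac{1}{\frac{8851519}{1161}} = \frac{1161}{8851519}$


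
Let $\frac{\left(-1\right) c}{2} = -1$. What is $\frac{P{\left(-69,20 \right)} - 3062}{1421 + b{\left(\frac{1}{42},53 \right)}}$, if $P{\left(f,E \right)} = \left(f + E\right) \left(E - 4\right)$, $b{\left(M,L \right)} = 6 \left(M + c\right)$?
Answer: $- \frac{4487}{1672} \approx -2.6836$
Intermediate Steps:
$c = 2$ ($c = \left(-2\right) \left(-1\right) = 2$)
$b{\left(M,L \right)} = 12 + 6 M$ ($b{\left(M,L \right)} = 6 \left(M + 2\right) = 6 \left(2 + M\right) = 12 + 6 M$)
$P{\left(f,E \right)} = \left(-4 + E\right) \left(E + f\right)$ ($P{\left(f,E \right)} = \left(E + f\right) \left(-4 + E\right) = \left(-4 + E\right) \left(E + f\right)$)
$\frac{P{\left(-69,20 \right)} - 3062}{1421 + b{\left(\frac{1}{42},53 \right)}} = \frac{\left(20^{2} - 80 - -276 + 20 \left(-69\right)\right) - 3062}{1421 + \left(12 + \frac{6}{42}\right)} = \frac{\left(400 - 80 + 276 - 1380\right) - 3062}{1421 + \left(12 + 6 \cdot \frac{1}{42}\right)} = \frac{-784 - 3062}{1421 + \left(12 + \frac{1}{7}\right)} = - \frac{3846}{1421 + \frac{85}{7}} = - \frac{3846}{\frac{10032}{7}} = \left(-3846\right) \frac{7}{10032} = - \frac{4487}{1672}$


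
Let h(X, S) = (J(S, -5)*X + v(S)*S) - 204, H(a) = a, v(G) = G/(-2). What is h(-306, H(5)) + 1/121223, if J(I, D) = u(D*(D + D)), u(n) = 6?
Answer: -497620413/242446 ≈ -2052.5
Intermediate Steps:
v(G) = -G/2 (v(G) = G*(-1/2) = -G/2)
J(I, D) = 6
h(X, S) = -204 + 6*X - S**2/2 (h(X, S) = (6*X + (-S/2)*S) - 204 = (6*X - S**2/2) - 204 = -204 + 6*X - S**2/2)
h(-306, H(5)) + 1/121223 = (-204 + 6*(-306) - 1/2*5**2) + 1/121223 = (-204 - 1836 - 1/2*25) + 1/121223 = (-204 - 1836 - 25/2) + 1/121223 = -4105/2 + 1/121223 = -497620413/242446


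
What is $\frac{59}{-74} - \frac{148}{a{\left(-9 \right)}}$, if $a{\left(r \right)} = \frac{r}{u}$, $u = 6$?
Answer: $\frac{21727}{222} \approx 97.869$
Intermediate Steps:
$a{\left(r \right)} = \frac{r}{6}$
$\frac{59}{-74} - \frac{148}{a{\left(-9 \right)}} = \frac{59}{-74} - \frac{148}{\frac{1}{6} \left(-9\right)} = 59 \left(- \frac{1}{74}\right) - \frac{148}{- \frac{3}{2}} = - \frac{59}{74} - - \frac{296}{3} = - \frac{59}{74} + \frac{296}{3} = \frac{21727}{222}$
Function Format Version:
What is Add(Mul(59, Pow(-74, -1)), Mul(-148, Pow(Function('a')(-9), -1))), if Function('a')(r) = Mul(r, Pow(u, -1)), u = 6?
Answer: Rational(21727, 222) ≈ 97.869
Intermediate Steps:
Function('a')(r) = Mul(Rational(1, 6), r) (Function('a')(r) = Mul(r, Pow(6, -1)) = Mul(r, Rational(1, 6)) = Mul(Rational(1, 6), r))
Add(Mul(59, Pow(-74, -1)), Mul(-148, Pow(Function('a')(-9), -1))) = Add(Mul(59, Pow(-74, -1)), Mul(-148, Pow(Mul(Rational(1, 6), -9), -1))) = Add(Mul(59, Rational(-1, 74)), Mul(-148, Pow(Rational(-3, 2), -1))) = Add(Rational(-59, 74), Mul(-148, Rational(-2, 3))) = Add(Rational(-59, 74), Rational(296, 3)) = Rational(21727, 222)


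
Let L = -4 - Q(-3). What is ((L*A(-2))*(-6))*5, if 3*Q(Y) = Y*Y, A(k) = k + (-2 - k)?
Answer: -420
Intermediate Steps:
A(k) = -2
Q(Y) = Y²/3 (Q(Y) = (Y*Y)/3 = Y²/3)
L = -7 (L = -4 - (-3)²/3 = -4 - 9/3 = -4 - 1*3 = -4 - 3 = -7)
((L*A(-2))*(-6))*5 = (-7*(-2)*(-6))*5 = (14*(-6))*5 = -84*5 = -420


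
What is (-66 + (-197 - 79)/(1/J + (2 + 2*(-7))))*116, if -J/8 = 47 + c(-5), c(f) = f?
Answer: -20119272/4033 ≈ -4988.7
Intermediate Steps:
J = -336 (J = -8*(47 - 5) = -8*42 = -336)
(-66 + (-197 - 79)/(1/J + (2 + 2*(-7))))*116 = (-66 + (-197 - 79)/(1/(-336) + (2 + 2*(-7))))*116 = (-66 - 276/(-1/336 + (2 - 14)))*116 = (-66 - 276/(-1/336 - 12))*116 = (-66 - 276/(-4033/336))*116 = (-66 - 276*(-336/4033))*116 = (-66 + 92736/4033)*116 = -173442/4033*116 = -20119272/4033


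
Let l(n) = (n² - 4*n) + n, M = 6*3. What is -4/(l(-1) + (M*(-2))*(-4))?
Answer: -1/37 ≈ -0.027027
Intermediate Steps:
M = 18
l(n) = n² - 3*n
-4/(l(-1) + (M*(-2))*(-4)) = -4/(-(-3 - 1) + (18*(-2))*(-4)) = -4/(-1*(-4) - 36*(-4)) = -4/(4 + 144) = -4/148 = -4*1/148 = -1/37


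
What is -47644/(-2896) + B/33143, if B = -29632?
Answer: 373312705/23995532 ≈ 15.558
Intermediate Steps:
-47644/(-2896) + B/33143 = -47644/(-2896) - 29632/33143 = -47644*(-1/2896) - 29632*1/33143 = 11911/724 - 29632/33143 = 373312705/23995532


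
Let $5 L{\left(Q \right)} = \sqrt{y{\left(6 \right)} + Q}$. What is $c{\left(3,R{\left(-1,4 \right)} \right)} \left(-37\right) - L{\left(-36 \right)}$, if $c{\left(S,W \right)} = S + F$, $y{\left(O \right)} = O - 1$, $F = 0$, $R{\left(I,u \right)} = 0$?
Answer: $-111 - \frac{i \sqrt{31}}{5} \approx -111.0 - 1.1136 i$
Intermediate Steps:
$y{\left(O \right)} = -1 + O$
$c{\left(S,W \right)} = S$ ($c{\left(S,W \right)} = S + 0 = S$)
$L{\left(Q \right)} = \frac{\sqrt{5 + Q}}{5}$ ($L{\left(Q \right)} = \frac{\sqrt{\left(-1 + 6\right) + Q}}{5} = \frac{\sqrt{5 + Q}}{5}$)
$c{\left(3,R{\left(-1,4 \right)} \right)} \left(-37\right) - L{\left(-36 \right)} = 3 \left(-37\right) - \frac{\sqrt{5 - 36}}{5} = -111 - \frac{\sqrt{-31}}{5} = -111 - \frac{i \sqrt{31}}{5}$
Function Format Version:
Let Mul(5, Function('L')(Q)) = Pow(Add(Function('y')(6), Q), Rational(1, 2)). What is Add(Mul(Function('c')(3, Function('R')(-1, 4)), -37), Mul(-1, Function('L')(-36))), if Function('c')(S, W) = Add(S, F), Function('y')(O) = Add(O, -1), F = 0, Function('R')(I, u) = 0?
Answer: Add(-111, Mul(Rational(-1, 5), I, Pow(31, Rational(1, 2)))) ≈ Add(-111.00, Mul(-1.1136, I))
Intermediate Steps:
Function('y')(O) = Add(-1, O)
Function('c')(S, W) = S (Function('c')(S, W) = Add(S, 0) = S)
Function('L')(Q) = Mul(Rational(1, 5), Pow(Add(5, Q), Rational(1, 2))) (Function('L')(Q) = Mul(Rational(1, 5), Pow(Add(Add(-1, 6), Q), Rational(1, 2))) = Mul(Rational(1, 5), Pow(Add(5, Q), Rational(1, 2))))
Add(Mul(Function('c')(3, Function('R')(-1, 4)), -37), Mul(-1, Function('L')(-36))) = Add(Mul(3, -37), Mul(-1, Mul(Rational(1, 5), Pow(Add(5, -36), Rational(1, 2))))) = Add(-111, Mul(-1, Mul(Rational(1, 5), Pow(-31, Rational(1, 2))))) = Add(-111, Mul(-1, Mul(Rational(1, 5), Mul(I, Pow(31, Rational(1, 2)))))) = Add(-111, Mul(-1, Mul(Rational(1, 5), I, Pow(31, Rational(1, 2))))) = Add(-111, Mul(Rational(-1, 5), I, Pow(31, Rational(1, 2))))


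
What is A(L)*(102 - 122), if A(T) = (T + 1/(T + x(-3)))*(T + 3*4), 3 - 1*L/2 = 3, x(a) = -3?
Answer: 80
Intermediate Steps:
L = 0 (L = 6 - 2*3 = 6 - 6 = 0)
A(T) = (12 + T)*(T + 1/(-3 + T)) (A(T) = (T + 1/(T - 3))*(T + 3*4) = (T + 1/(-3 + T))*(T + 12) = (T + 1/(-3 + T))*(12 + T) = (12 + T)*(T + 1/(-3 + T)))
A(L)*(102 - 122) = ((12 + 0³ - 35*0 + 9*0²)/(-3 + 0))*(102 - 122) = ((12 + 0 + 0 + 9*0)/(-3))*(-20) = -(12 + 0 + 0 + 0)/3*(-20) = -⅓*12*(-20) = -4*(-20) = 80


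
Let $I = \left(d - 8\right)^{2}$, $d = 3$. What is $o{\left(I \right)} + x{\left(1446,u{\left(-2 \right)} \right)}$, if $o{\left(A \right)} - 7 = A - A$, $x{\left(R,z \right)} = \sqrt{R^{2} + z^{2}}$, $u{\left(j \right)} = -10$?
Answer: $7 + 2 \sqrt{522754} \approx 1453.0$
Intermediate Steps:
$I = 25$ ($I = \left(3 - 8\right)^{2} = \left(-5\right)^{2} = 25$)
$o{\left(A \right)} = 7$ ($o{\left(A \right)} = 7 + \left(A - A\right) = 7 + 0 = 7$)
$o{\left(I \right)} + x{\left(1446,u{\left(-2 \right)} \right)} = 7 + \sqrt{1446^{2} + \left(-10\right)^{2}} = 7 + \sqrt{2090916 + 100} = 7 + \sqrt{2091016} = 7 + 2 \sqrt{522754}$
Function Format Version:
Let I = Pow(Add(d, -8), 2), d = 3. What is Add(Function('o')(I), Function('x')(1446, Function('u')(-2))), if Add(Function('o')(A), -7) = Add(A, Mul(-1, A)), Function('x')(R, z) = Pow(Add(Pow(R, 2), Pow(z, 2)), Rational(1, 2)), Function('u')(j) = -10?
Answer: Add(7, Mul(2, Pow(522754, Rational(1, 2)))) ≈ 1453.0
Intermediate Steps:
I = 25 (I = Pow(Add(3, -8), 2) = Pow(-5, 2) = 25)
Function('o')(A) = 7 (Function('o')(A) = Add(7, Add(A, Mul(-1, A))) = Add(7, 0) = 7)
Add(Function('o')(I), Function('x')(1446, Function('u')(-2))) = Add(7, Pow(Add(Pow(1446, 2), Pow(-10, 2)), Rational(1, 2))) = Add(7, Pow(Add(2090916, 100), Rational(1, 2))) = Add(7, Pow(2091016, Rational(1, 2))) = Add(7, Mul(2, Pow(522754, Rational(1, 2))))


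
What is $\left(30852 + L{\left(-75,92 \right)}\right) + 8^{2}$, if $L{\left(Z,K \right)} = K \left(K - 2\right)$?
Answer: $39196$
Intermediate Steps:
$L{\left(Z,K \right)} = K \left(-2 + K\right)$
$\left(30852 + L{\left(-75,92 \right)}\right) + 8^{2} = \left(30852 + 92 \left(-2 + 92\right)\right) + 8^{2} = \left(30852 + 92 \cdot 90\right) + 64 = \left(30852 + 8280\right) + 64 = 39132 + 64 = 39196$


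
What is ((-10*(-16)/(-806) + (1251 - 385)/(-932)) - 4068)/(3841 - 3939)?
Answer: 764174043/18404204 ≈ 41.522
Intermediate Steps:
((-10*(-16)/(-806) + (1251 - 385)/(-932)) - 4068)/(3841 - 3939) = ((160*(-1/806) + 866*(-1/932)) - 4068)/(-98) = ((-80/403 - 433/466) - 4068)*(-1/98) = (-211779/187798 - 4068)*(-1/98) = -764174043/187798*(-1/98) = 764174043/18404204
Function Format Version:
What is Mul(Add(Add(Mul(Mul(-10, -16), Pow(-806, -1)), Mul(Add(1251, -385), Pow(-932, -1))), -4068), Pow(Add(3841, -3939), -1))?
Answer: Rational(764174043, 18404204) ≈ 41.522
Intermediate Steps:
Mul(Add(Add(Mul(Mul(-10, -16), Pow(-806, -1)), Mul(Add(1251, -385), Pow(-932, -1))), -4068), Pow(Add(3841, -3939), -1)) = Mul(Add(Add(Mul(160, Rational(-1, 806)), Mul(866, Rational(-1, 932))), -4068), Pow(-98, -1)) = Mul(Add(Add(Rational(-80, 403), Rational(-433, 466)), -4068), Rational(-1, 98)) = Mul(Add(Rational(-211779, 187798), -4068), Rational(-1, 98)) = Mul(Rational(-764174043, 187798), Rational(-1, 98)) = Rational(764174043, 18404204)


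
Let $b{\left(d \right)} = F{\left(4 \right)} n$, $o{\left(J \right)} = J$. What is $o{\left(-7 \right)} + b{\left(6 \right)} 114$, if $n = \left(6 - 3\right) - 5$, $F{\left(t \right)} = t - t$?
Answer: $-7$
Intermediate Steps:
$F{\left(t \right)} = 0$
$n = -2$ ($n = 3 - 5 = -2$)
$b{\left(d \right)} = 0$ ($b{\left(d \right)} = 0 \left(-2\right) = 0$)
$o{\left(-7 \right)} + b{\left(6 \right)} 114 = -7 + 0 \cdot 114 = -7 + 0 = -7$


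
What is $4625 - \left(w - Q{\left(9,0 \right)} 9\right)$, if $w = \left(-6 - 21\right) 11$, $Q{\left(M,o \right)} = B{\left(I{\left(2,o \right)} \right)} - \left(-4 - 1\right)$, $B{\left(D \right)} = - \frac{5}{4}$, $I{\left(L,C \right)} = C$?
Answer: $\frac{19823}{4} \approx 4955.8$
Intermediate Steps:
$B{\left(D \right)} = - \frac{5}{4}$ ($B{\left(D \right)} = \left(-5\right) \frac{1}{4} = - \frac{5}{4}$)
$Q{\left(M,o \right)} = \frac{15}{4}$ ($Q{\left(M,o \right)} = - \frac{5}{4} - \left(-4 - 1\right) = - \frac{5}{4} - -5 = - \frac{5}{4} + 5 = \frac{15}{4}$)
$w = -297$ ($w = \left(-27\right) 11 = -297$)
$4625 - \left(w - Q{\left(9,0 \right)} 9\right) = 4625 + \left(\frac{15}{4} \cdot 9 - -297\right) = 4625 + \left(\frac{135}{4} + 297\right) = 4625 + \frac{1323}{4} = \frac{19823}{4}$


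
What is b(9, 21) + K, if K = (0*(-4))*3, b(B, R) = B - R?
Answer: -12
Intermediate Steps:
K = 0 (K = 0*3 = 0)
b(9, 21) + K = (9 - 1*21) + 0 = (9 - 21) + 0 = -12 + 0 = -12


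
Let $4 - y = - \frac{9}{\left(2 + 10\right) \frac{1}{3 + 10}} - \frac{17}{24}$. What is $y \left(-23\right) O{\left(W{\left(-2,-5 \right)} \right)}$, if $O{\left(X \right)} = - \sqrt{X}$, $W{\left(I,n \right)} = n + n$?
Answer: $\frac{7981 i \sqrt{10}}{24} \approx 1051.6 i$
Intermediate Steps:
$W{\left(I,n \right)} = 2 n$
$y = \frac{347}{24}$ ($y = 4 - \left(- \frac{9}{\left(2 + 10\right) \frac{1}{3 + 10}} - \frac{17}{24}\right) = 4 - \left(- \frac{9}{12 \cdot \frac{1}{13}} - \frac{17}{24}\right) = 4 - \left(- \frac{9}{\frac{12}{13}} - \frac{17}{24}\right) = 4 - \left(\left(-9\right) \frac{13}{12} - \frac{17}{24}\right) = 4 - \left(- \frac{39}{4} - \frac{17}{24}\right) = 4 - - \frac{251}{24} = 4 + \frac{251}{24} = \frac{347}{24} \approx 14.458$)
$y \left(-23\right) O{\left(W{\left(-2,-5 \right)} \right)} = \frac{347}{24} \left(-23\right) \left(- \sqrt{2 \left(-5\right)}\right) = - \frac{7981 \left(- \sqrt{-10}\right)}{24} = - \frac{7981 \left(- i \sqrt{10}\right)}{24} = \frac{7981 i \sqrt{10}}{24}$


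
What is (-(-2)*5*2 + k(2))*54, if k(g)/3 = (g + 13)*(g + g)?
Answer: 10800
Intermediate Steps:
k(g) = 6*g*(13 + g) (k(g) = 3*((g + 13)*(g + g)) = 3*((13 + g)*(2*g)) = 3*(2*g*(13 + g)) = 6*g*(13 + g))
(-(-2)*5*2 + k(2))*54 = (-(-2)*5*2 + 6*2*(13 + 2))*54 = (-2*(-5)*2 + 6*2*15)*54 = (10*2 + 180)*54 = (20 + 180)*54 = 200*54 = 10800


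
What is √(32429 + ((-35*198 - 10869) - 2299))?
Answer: √12331 ≈ 111.05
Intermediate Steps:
√(32429 + ((-35*198 - 10869) - 2299)) = √(32429 + ((-6930 - 10869) - 2299)) = √(32429 + (-17799 - 2299)) = √(32429 - 20098) = √12331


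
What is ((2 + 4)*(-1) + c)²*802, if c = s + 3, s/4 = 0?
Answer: 7218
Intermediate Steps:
s = 0 (s = 4*0 = 0)
c = 3 (c = 0 + 3 = 3)
((2 + 4)*(-1) + c)²*802 = ((2 + 4)*(-1) + 3)²*802 = (6*(-1) + 3)²*802 = (-6 + 3)²*802 = (-3)²*802 = 9*802 = 7218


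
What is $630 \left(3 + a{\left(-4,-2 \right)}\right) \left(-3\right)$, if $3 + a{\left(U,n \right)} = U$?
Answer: $7560$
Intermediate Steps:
$a{\left(U,n \right)} = -3 + U$
$630 \left(3 + a{\left(-4,-2 \right)}\right) \left(-3\right) = 630 \left(3 - 7\right) \left(-3\right) = 630 \left(\left(-4\right) \left(-3\right)\right) = 630 \cdot 12 = 7560$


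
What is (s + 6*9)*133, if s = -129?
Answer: -9975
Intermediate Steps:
(s + 6*9)*133 = (-129 + 6*9)*133 = (-129 + 54)*133 = -75*133 = -9975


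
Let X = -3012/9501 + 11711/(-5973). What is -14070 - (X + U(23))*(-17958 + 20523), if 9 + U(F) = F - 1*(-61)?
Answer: -1264900115370/6305497 ≈ -2.0060e+5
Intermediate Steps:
U(F) = 52 + F (U(F) = -9 + (F - 1*(-61)) = -9 + (F + 61) = -9 + (61 + F) = 52 + F)
X = -43085629/18916491 (X = -3012*1/9501 + 11711*(-1/5973) = -1004/3167 - 11711/5973 = -43085629/18916491 ≈ -2.2777)
-14070 - (X + U(23))*(-17958 + 20523) = -14070 - (-43085629/18916491 + (52 + 23))*(-17958 + 20523) = -14070 - (-43085629/18916491 + 75)*2565 = -14070 - 1375651196*2565/18916491 = -14070 - 1*1176181772580/6305497 = -14070 - 1176181772580/6305497 = -1264900115370/6305497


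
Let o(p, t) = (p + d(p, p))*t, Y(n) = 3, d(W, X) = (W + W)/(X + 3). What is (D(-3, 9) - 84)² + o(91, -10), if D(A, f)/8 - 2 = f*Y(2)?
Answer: 985808/47 ≈ 20975.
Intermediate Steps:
d(W, X) = 2*W/(3 + X) (d(W, X) = (2*W)/(3 + X) = 2*W/(3 + X))
D(A, f) = 16 + 24*f (D(A, f) = 16 + 8*(f*3) = 16 + 8*(3*f) = 16 + 24*f)
o(p, t) = t*(p + 2*p/(3 + p)) (o(p, t) = (p + 2*p/(3 + p))*t = t*(p + 2*p/(3 + p)))
(D(-3, 9) - 84)² + o(91, -10) = ((16 + 24*9) - 84)² + 91*(-10)*(5 + 91)/(3 + 91) = ((16 + 216) - 84)² + 91*(-10)*96/94 = (232 - 84)² + 91*(-10)*(1/94)*96 = 148² - 43680/47 = 21904 - 43680/47 = 985808/47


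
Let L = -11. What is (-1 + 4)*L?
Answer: -33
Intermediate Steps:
(-1 + 4)*L = (-1 + 4)*(-11) = 3*(-11) = -33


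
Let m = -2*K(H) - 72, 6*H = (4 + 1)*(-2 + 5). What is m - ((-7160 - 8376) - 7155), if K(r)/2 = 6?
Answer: 22595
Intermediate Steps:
H = 5/2 (H = ((4 + 1)*(-2 + 5))/6 = (5*3)/6 = (⅙)*15 = 5/2 ≈ 2.5000)
K(r) = 12 (K(r) = 2*6 = 12)
m = -96 (m = -2*12 - 72 = -24 - 72 = -96)
m - ((-7160 - 8376) - 7155) = -96 - ((-7160 - 8376) - 7155) = -96 - (-15536 - 7155) = -96 - 1*(-22691) = -96 + 22691 = 22595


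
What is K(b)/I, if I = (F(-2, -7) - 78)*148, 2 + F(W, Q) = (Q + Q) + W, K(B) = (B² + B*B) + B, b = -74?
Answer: -49/64 ≈ -0.76563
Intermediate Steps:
K(B) = B + 2*B² (K(B) = (B² + B²) + B = 2*B² + B = B + 2*B²)
F(W, Q) = -2 + W + 2*Q (F(W, Q) = -2 + ((Q + Q) + W) = -2 + (2*Q + W) = -2 + (W + 2*Q) = -2 + W + 2*Q)
I = -14208 (I = ((-2 - 2 + 2*(-7)) - 78)*148 = ((-2 - 2 - 14) - 78)*148 = (-18 - 78)*148 = -96*148 = -14208)
K(b)/I = -74*(1 + 2*(-74))/(-14208) = -74*(1 - 148)*(-1/14208) = -74*(-147)*(-1/14208) = 10878*(-1/14208) = -49/64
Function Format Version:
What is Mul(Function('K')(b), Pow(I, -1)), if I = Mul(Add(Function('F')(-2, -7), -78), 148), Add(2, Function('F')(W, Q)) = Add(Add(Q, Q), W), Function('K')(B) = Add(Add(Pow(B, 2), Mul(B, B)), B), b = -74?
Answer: Rational(-49, 64) ≈ -0.76563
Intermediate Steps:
Function('K')(B) = Add(B, Mul(2, Pow(B, 2))) (Function('K')(B) = Add(Add(Pow(B, 2), Pow(B, 2)), B) = Add(Mul(2, Pow(B, 2)), B) = Add(B, Mul(2, Pow(B, 2))))
Function('F')(W, Q) = Add(-2, W, Mul(2, Q)) (Function('F')(W, Q) = Add(-2, Add(Add(Q, Q), W)) = Add(-2, Add(Mul(2, Q), W)) = Add(-2, Add(W, Mul(2, Q))) = Add(-2, W, Mul(2, Q)))
I = -14208 (I = Mul(Add(Add(-2, -2, Mul(2, -7)), -78), 148) = Mul(Add(Add(-2, -2, -14), -78), 148) = Mul(Add(-18, -78), 148) = Mul(-96, 148) = -14208)
Mul(Function('K')(b), Pow(I, -1)) = Mul(Mul(-74, Add(1, Mul(2, -74))), Pow(-14208, -1)) = Mul(Mul(-74, Add(1, -148)), Rational(-1, 14208)) = Mul(Mul(-74, -147), Rational(-1, 14208)) = Mul(10878, Rational(-1, 14208)) = Rational(-49, 64)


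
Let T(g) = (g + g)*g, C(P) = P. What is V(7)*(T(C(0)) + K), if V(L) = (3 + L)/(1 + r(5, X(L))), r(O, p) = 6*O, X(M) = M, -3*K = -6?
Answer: 20/31 ≈ 0.64516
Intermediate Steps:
K = 2 (K = -⅓*(-6) = 2)
T(g) = 2*g² (T(g) = (2*g)*g = 2*g²)
V(L) = 3/31 + L/31 (V(L) = (3 + L)/(1 + 6*5) = (3 + L)/(1 + 30) = (3 + L)/31 = (3 + L)*(1/31) = 3/31 + L/31)
V(7)*(T(C(0)) + K) = (3/31 + (1/31)*7)*(2*0² + 2) = (3/31 + 7/31)*(2*0 + 2) = 10*(0 + 2)/31 = (10/31)*2 = 20/31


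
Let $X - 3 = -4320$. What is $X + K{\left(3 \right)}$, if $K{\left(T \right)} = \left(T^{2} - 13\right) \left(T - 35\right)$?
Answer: $-4189$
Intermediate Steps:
$X = -4317$ ($X = 3 - 4320 = -4317$)
$K{\left(T \right)} = \left(-35 + T\right) \left(-13 + T^{2}\right)$ ($K{\left(T \right)} = \left(-13 + T^{2}\right) \left(-35 + T\right) = \left(-35 + T\right) \left(-13 + T^{2}\right)$)
$X + K{\left(3 \right)} = -4317 + \left(455 + 3^{3} - 35 \cdot 3^{2} - 39\right) = -4317 + \left(455 + 27 - 315 - 39\right) = -4317 + 128 = -4189$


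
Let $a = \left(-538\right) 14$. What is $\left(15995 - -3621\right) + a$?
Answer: $12084$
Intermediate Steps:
$a = -7532$
$\left(15995 - -3621\right) + a = \left(15995 - -3621\right) - 7532 = \left(15995 + 3621\right) - 7532 = 19616 - 7532 = 12084$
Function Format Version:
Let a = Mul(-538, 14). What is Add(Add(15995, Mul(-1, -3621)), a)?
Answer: 12084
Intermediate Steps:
a = -7532
Add(Add(15995, Mul(-1, -3621)), a) = Add(Add(15995, Mul(-1, -3621)), -7532) = Add(Add(15995, 3621), -7532) = Add(19616, -7532) = 12084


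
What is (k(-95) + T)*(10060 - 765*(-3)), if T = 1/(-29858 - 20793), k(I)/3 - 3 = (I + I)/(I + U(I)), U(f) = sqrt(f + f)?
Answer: 903018252080/4913147 + 74130*I*sqrt(190)/97 ≈ 1.838e+5 + 10534.0*I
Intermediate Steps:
U(f) = sqrt(2)*sqrt(f) (U(f) = sqrt(2*f) = sqrt(2)*sqrt(f))
k(I) = 9 + 6*I/(I + sqrt(2)*sqrt(I)) (k(I) = 9 + 3*((I + I)/(I + sqrt(2)*sqrt(I))) = 9 + 3*((2*I)/(I + sqrt(2)*sqrt(I))) = 9 + 3*(2*I/(I + sqrt(2)*sqrt(I))) = 9 + 6*I/(I + sqrt(2)*sqrt(I)))
T = -1/50651 (T = 1/(-50651) = -1/50651 ≈ -1.9743e-5)
(k(-95) + T)*(10060 - 765*(-3)) = (3*(5*(-95) + 3*sqrt(2)*sqrt(-95))/(-95 + sqrt(2)*sqrt(-95)) - 1/50651)*(10060 - 765*(-3)) = (3*(-475 + 3*sqrt(2)*(I*sqrt(95)))/(-95 + sqrt(2)*(I*sqrt(95))) - 1/50651)*(10060 + 2295) = (3*(-475 + 3*I*sqrt(190))/(-95 + I*sqrt(190)) - 1/50651)*12355 = (-1/50651 + 3*(-475 + 3*I*sqrt(190))/(-95 + I*sqrt(190)))*12355 = -12355/50651 + 37065*(-475 + 3*I*sqrt(190))/(-95 + I*sqrt(190))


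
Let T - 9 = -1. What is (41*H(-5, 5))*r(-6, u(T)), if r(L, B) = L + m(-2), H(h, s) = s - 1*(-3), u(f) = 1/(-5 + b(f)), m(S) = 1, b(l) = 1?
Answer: -1640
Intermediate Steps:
T = 8 (T = 9 - 1 = 8)
u(f) = -¼ (u(f) = 1/(-5 + 1) = 1/(-4) = -¼)
H(h, s) = 3 + s (H(h, s) = s + 3 = 3 + s)
r(L, B) = 1 + L (r(L, B) = L + 1 = 1 + L)
(41*H(-5, 5))*r(-6, u(T)) = (41*(3 + 5))*(1 - 6) = (41*8)*(-5) = 328*(-5) = -1640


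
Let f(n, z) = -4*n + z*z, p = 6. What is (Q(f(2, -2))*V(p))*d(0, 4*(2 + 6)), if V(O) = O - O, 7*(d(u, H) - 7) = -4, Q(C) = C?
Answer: 0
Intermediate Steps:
f(n, z) = z² - 4*n (f(n, z) = -4*n + z² = z² - 4*n)
d(u, H) = 45/7 (d(u, H) = 7 + (⅐)*(-4) = 7 - 4/7 = 45/7)
V(O) = 0
(Q(f(2, -2))*V(p))*d(0, 4*(2 + 6)) = (((-2)² - 4*2)*0)*(45/7) = ((4 - 8)*0)*(45/7) = -4*0*(45/7) = 0*(45/7) = 0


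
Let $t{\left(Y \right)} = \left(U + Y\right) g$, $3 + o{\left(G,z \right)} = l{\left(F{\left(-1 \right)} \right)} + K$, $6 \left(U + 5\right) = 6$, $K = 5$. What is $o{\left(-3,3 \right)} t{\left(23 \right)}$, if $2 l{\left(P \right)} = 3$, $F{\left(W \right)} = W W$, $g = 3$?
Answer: $\frac{399}{2} \approx 199.5$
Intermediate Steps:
$U = -4$ ($U = -5 + \frac{1}{6} \cdot 6 = -5 + 1 = -4$)
$F{\left(W \right)} = W^{2}$
$l{\left(P \right)} = \frac{3}{2}$ ($l{\left(P \right)} = \frac{1}{2} \cdot 3 = \frac{3}{2}$)
$o{\left(G,z \right)} = \frac{7}{2}$ ($o{\left(G,z \right)} = -3 + \left(\frac{3}{2} + 5\right) = -3 + \frac{13}{2} = \frac{7}{2}$)
$t{\left(Y \right)} = -12 + 3 Y$ ($t{\left(Y \right)} = \left(-4 + Y\right) 3 = -12 + 3 Y$)
$o{\left(-3,3 \right)} t{\left(23 \right)} = \frac{7 \left(-12 + 3 \cdot 23\right)}{2} = \frac{7 \left(-12 + 69\right)}{2} = \frac{7}{2} \cdot 57 = \frac{399}{2}$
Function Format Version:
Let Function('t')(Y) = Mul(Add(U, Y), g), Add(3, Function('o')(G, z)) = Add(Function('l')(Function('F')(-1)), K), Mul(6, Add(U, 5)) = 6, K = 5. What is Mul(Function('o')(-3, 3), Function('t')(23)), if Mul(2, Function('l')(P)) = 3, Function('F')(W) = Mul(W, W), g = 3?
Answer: Rational(399, 2) ≈ 199.50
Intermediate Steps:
U = -4 (U = Add(-5, Mul(Rational(1, 6), 6)) = Add(-5, 1) = -4)
Function('F')(W) = Pow(W, 2)
Function('l')(P) = Rational(3, 2) (Function('l')(P) = Mul(Rational(1, 2), 3) = Rational(3, 2))
Function('o')(G, z) = Rational(7, 2) (Function('o')(G, z) = Add(-3, Add(Rational(3, 2), 5)) = Add(-3, Rational(13, 2)) = Rational(7, 2))
Function('t')(Y) = Add(-12, Mul(3, Y)) (Function('t')(Y) = Mul(Add(-4, Y), 3) = Add(-12, Mul(3, Y)))
Mul(Function('o')(-3, 3), Function('t')(23)) = Mul(Rational(7, 2), Add(-12, Mul(3, 23))) = Mul(Rational(7, 2), Add(-12, 69)) = Mul(Rational(7, 2), 57) = Rational(399, 2)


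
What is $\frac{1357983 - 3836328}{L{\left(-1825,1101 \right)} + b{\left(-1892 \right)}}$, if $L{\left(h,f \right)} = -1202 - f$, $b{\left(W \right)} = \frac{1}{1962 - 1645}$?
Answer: $\frac{52375691}{48670} \approx 1076.1$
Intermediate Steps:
$b{\left(W \right)} = \frac{1}{317}$
$\frac{1357983 - 3836328}{L{\left(-1825,1101 \right)} + b{\left(-1892 \right)}} = \frac{1357983 - 3836328}{\left(-1202 - 1101\right) + \frac{1}{317}} = - \frac{2478345}{\left(-1202 - 1101\right) + \frac{1}{317}} = - \frac{2478345}{-2303 + \frac{1}{317}} = - \frac{2478345}{- \frac{730050}{317}} = \left(-2478345\right) \left(- \frac{317}{730050}\right) = \frac{52375691}{48670}$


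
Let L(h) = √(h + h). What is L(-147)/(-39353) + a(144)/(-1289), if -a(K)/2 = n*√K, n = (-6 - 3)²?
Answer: 1944/1289 - 7*I*√6/39353 ≈ 1.5081 - 0.00043571*I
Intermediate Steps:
n = 81 (n = (-9)² = 81)
a(K) = -162*√K
L(h) = √2*√h (L(h) = √(2*h) = √2*√h)
L(-147)/(-39353) + a(144)/(-1289) = (√2*√(-147))/(-39353) - 162*√144/(-1289) = (√2*(7*I*√3))*(-1/39353) - 162*12*(-1/1289) = (7*I*√6)*(-1/39353) - 1944*(-1/1289) = -7*I*√6/39353 + 1944/1289 = 1944/1289 - 7*I*√6/39353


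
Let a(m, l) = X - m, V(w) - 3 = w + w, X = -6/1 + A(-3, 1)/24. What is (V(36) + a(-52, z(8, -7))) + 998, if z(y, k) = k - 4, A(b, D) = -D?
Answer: 26855/24 ≈ 1119.0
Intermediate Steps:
X = -145/24 (X = -6/1 - 1*1/24 = -6*1 - 1*1/24 = -6 - 1/24 = -145/24 ≈ -6.0417)
z(y, k) = -4 + k
V(w) = 3 + 2*w (V(w) = 3 + (w + w) = 3 + 2*w)
a(m, l) = -145/24 - m
(V(36) + a(-52, z(8, -7))) + 998 = ((3 + 2*36) + (-145/24 - 1*(-52))) + 998 = ((3 + 72) + (-145/24 + 52)) + 998 = (75 + 1103/24) + 998 = 2903/24 + 998 = 26855/24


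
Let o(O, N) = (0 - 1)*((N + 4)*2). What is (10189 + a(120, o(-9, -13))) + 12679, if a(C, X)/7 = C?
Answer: 23708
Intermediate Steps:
o(O, N) = -8 - 2*N (o(O, N) = -(4 + N)*2 = -(8 + 2*N) = -8 - 2*N)
a(C, X) = 7*C
(10189 + a(120, o(-9, -13))) + 12679 = (10189 + 7*120) + 12679 = (10189 + 840) + 12679 = 11029 + 12679 = 23708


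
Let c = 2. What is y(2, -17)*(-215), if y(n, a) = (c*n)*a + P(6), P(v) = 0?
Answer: 14620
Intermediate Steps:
y(n, a) = 2*a*n (y(n, a) = (2*n)*a + 0 = 2*a*n + 0 = 2*a*n)
y(2, -17)*(-215) = (2*(-17)*2)*(-215) = -68*(-215) = 14620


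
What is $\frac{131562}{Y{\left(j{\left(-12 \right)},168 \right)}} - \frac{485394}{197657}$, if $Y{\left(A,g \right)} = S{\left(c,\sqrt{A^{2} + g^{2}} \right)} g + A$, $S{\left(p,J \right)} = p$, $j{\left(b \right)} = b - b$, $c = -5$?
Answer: $- \frac{4401980199}{27671980} \approx -159.08$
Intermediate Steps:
$j{\left(b \right)} = 0$
$Y{\left(A,g \right)} = A - 5 g$ ($Y{\left(A,g \right)} = - 5 g + A = A - 5 g$)
$\frac{131562}{Y{\left(j{\left(-12 \right)},168 \right)}} - \frac{485394}{197657} = \frac{131562}{0 - 840} - \frac{485394}{197657} = \frac{131562}{-840} - \frac{485394}{197657} = 131562 \left(- \frac{1}{840}\right) - \frac{485394}{197657} = - \frac{21927}{140} - \frac{485394}{197657} = - \frac{4401980199}{27671980}$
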